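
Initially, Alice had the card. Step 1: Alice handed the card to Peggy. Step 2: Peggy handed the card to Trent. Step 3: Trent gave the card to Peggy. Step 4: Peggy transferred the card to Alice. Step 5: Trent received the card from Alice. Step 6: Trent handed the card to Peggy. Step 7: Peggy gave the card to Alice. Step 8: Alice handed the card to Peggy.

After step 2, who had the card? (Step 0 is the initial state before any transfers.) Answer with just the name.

Tracking the card holder through step 2:
After step 0 (start): Alice
After step 1: Peggy
After step 2: Trent

At step 2, the holder is Trent.

Answer: Trent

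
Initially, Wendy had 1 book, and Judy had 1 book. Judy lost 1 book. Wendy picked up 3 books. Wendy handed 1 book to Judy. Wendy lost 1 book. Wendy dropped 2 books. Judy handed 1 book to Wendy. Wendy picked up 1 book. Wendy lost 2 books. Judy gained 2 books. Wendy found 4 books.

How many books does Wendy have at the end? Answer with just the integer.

Answer: 4

Derivation:
Tracking counts step by step:
Start: Wendy=1, Judy=1
Event 1 (Judy -1): Judy: 1 -> 0. State: Wendy=1, Judy=0
Event 2 (Wendy +3): Wendy: 1 -> 4. State: Wendy=4, Judy=0
Event 3 (Wendy -> Judy, 1): Wendy: 4 -> 3, Judy: 0 -> 1. State: Wendy=3, Judy=1
Event 4 (Wendy -1): Wendy: 3 -> 2. State: Wendy=2, Judy=1
Event 5 (Wendy -2): Wendy: 2 -> 0. State: Wendy=0, Judy=1
Event 6 (Judy -> Wendy, 1): Judy: 1 -> 0, Wendy: 0 -> 1. State: Wendy=1, Judy=0
Event 7 (Wendy +1): Wendy: 1 -> 2. State: Wendy=2, Judy=0
Event 8 (Wendy -2): Wendy: 2 -> 0. State: Wendy=0, Judy=0
Event 9 (Judy +2): Judy: 0 -> 2. State: Wendy=0, Judy=2
Event 10 (Wendy +4): Wendy: 0 -> 4. State: Wendy=4, Judy=2

Wendy's final count: 4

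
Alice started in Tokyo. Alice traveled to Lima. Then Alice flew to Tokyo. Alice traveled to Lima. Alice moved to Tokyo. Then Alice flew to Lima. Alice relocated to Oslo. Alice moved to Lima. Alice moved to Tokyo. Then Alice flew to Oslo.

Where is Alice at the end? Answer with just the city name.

Answer: Oslo

Derivation:
Tracking Alice's location:
Start: Alice is in Tokyo.
After move 1: Tokyo -> Lima. Alice is in Lima.
After move 2: Lima -> Tokyo. Alice is in Tokyo.
After move 3: Tokyo -> Lima. Alice is in Lima.
After move 4: Lima -> Tokyo. Alice is in Tokyo.
After move 5: Tokyo -> Lima. Alice is in Lima.
After move 6: Lima -> Oslo. Alice is in Oslo.
After move 7: Oslo -> Lima. Alice is in Lima.
After move 8: Lima -> Tokyo. Alice is in Tokyo.
After move 9: Tokyo -> Oslo. Alice is in Oslo.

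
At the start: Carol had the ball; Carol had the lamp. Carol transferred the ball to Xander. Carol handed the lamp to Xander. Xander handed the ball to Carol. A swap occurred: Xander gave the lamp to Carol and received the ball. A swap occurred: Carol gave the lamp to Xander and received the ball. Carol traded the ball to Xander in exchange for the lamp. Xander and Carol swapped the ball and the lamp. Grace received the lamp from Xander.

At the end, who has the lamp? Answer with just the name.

Answer: Grace

Derivation:
Tracking all object holders:
Start: ball:Carol, lamp:Carol
Event 1 (give ball: Carol -> Xander). State: ball:Xander, lamp:Carol
Event 2 (give lamp: Carol -> Xander). State: ball:Xander, lamp:Xander
Event 3 (give ball: Xander -> Carol). State: ball:Carol, lamp:Xander
Event 4 (swap lamp<->ball: now lamp:Carol, ball:Xander). State: ball:Xander, lamp:Carol
Event 5 (swap lamp<->ball: now lamp:Xander, ball:Carol). State: ball:Carol, lamp:Xander
Event 6 (swap ball<->lamp: now ball:Xander, lamp:Carol). State: ball:Xander, lamp:Carol
Event 7 (swap ball<->lamp: now ball:Carol, lamp:Xander). State: ball:Carol, lamp:Xander
Event 8 (give lamp: Xander -> Grace). State: ball:Carol, lamp:Grace

Final state: ball:Carol, lamp:Grace
The lamp is held by Grace.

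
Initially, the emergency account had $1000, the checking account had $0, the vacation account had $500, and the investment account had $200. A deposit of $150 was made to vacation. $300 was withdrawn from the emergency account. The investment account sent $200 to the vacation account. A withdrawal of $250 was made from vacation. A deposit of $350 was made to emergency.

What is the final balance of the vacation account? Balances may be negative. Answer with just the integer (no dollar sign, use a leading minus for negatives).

Answer: 600

Derivation:
Tracking account balances step by step:
Start: emergency=1000, checking=0, vacation=500, investment=200
Event 1 (deposit 150 to vacation): vacation: 500 + 150 = 650. Balances: emergency=1000, checking=0, vacation=650, investment=200
Event 2 (withdraw 300 from emergency): emergency: 1000 - 300 = 700. Balances: emergency=700, checking=0, vacation=650, investment=200
Event 3 (transfer 200 investment -> vacation): investment: 200 - 200 = 0, vacation: 650 + 200 = 850. Balances: emergency=700, checking=0, vacation=850, investment=0
Event 4 (withdraw 250 from vacation): vacation: 850 - 250 = 600. Balances: emergency=700, checking=0, vacation=600, investment=0
Event 5 (deposit 350 to emergency): emergency: 700 + 350 = 1050. Balances: emergency=1050, checking=0, vacation=600, investment=0

Final balance of vacation: 600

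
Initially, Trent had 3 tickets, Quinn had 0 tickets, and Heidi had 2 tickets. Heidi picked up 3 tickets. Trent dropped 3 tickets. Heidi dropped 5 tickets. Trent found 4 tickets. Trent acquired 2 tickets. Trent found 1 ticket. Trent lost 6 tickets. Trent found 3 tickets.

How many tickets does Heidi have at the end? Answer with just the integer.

Answer: 0

Derivation:
Tracking counts step by step:
Start: Trent=3, Quinn=0, Heidi=2
Event 1 (Heidi +3): Heidi: 2 -> 5. State: Trent=3, Quinn=0, Heidi=5
Event 2 (Trent -3): Trent: 3 -> 0. State: Trent=0, Quinn=0, Heidi=5
Event 3 (Heidi -5): Heidi: 5 -> 0. State: Trent=0, Quinn=0, Heidi=0
Event 4 (Trent +4): Trent: 0 -> 4. State: Trent=4, Quinn=0, Heidi=0
Event 5 (Trent +2): Trent: 4 -> 6. State: Trent=6, Quinn=0, Heidi=0
Event 6 (Trent +1): Trent: 6 -> 7. State: Trent=7, Quinn=0, Heidi=0
Event 7 (Trent -6): Trent: 7 -> 1. State: Trent=1, Quinn=0, Heidi=0
Event 8 (Trent +3): Trent: 1 -> 4. State: Trent=4, Quinn=0, Heidi=0

Heidi's final count: 0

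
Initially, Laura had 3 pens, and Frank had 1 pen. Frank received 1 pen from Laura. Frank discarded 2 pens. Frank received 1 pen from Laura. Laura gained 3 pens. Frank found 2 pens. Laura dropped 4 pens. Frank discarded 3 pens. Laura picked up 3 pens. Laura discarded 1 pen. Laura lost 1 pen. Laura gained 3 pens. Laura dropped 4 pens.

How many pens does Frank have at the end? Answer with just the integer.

Answer: 0

Derivation:
Tracking counts step by step:
Start: Laura=3, Frank=1
Event 1 (Laura -> Frank, 1): Laura: 3 -> 2, Frank: 1 -> 2. State: Laura=2, Frank=2
Event 2 (Frank -2): Frank: 2 -> 0. State: Laura=2, Frank=0
Event 3 (Laura -> Frank, 1): Laura: 2 -> 1, Frank: 0 -> 1. State: Laura=1, Frank=1
Event 4 (Laura +3): Laura: 1 -> 4. State: Laura=4, Frank=1
Event 5 (Frank +2): Frank: 1 -> 3. State: Laura=4, Frank=3
Event 6 (Laura -4): Laura: 4 -> 0. State: Laura=0, Frank=3
Event 7 (Frank -3): Frank: 3 -> 0. State: Laura=0, Frank=0
Event 8 (Laura +3): Laura: 0 -> 3. State: Laura=3, Frank=0
Event 9 (Laura -1): Laura: 3 -> 2. State: Laura=2, Frank=0
Event 10 (Laura -1): Laura: 2 -> 1. State: Laura=1, Frank=0
Event 11 (Laura +3): Laura: 1 -> 4. State: Laura=4, Frank=0
Event 12 (Laura -4): Laura: 4 -> 0. State: Laura=0, Frank=0

Frank's final count: 0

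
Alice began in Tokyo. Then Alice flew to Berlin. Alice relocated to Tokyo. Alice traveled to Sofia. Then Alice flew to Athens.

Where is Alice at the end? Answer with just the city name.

Tracking Alice's location:
Start: Alice is in Tokyo.
After move 1: Tokyo -> Berlin. Alice is in Berlin.
After move 2: Berlin -> Tokyo. Alice is in Tokyo.
After move 3: Tokyo -> Sofia. Alice is in Sofia.
After move 4: Sofia -> Athens. Alice is in Athens.

Answer: Athens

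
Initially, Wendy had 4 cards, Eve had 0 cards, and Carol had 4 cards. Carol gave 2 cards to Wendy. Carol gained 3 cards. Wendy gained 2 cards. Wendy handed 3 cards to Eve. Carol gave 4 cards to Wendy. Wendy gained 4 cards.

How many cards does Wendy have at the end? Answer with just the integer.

Answer: 13

Derivation:
Tracking counts step by step:
Start: Wendy=4, Eve=0, Carol=4
Event 1 (Carol -> Wendy, 2): Carol: 4 -> 2, Wendy: 4 -> 6. State: Wendy=6, Eve=0, Carol=2
Event 2 (Carol +3): Carol: 2 -> 5. State: Wendy=6, Eve=0, Carol=5
Event 3 (Wendy +2): Wendy: 6 -> 8. State: Wendy=8, Eve=0, Carol=5
Event 4 (Wendy -> Eve, 3): Wendy: 8 -> 5, Eve: 0 -> 3. State: Wendy=5, Eve=3, Carol=5
Event 5 (Carol -> Wendy, 4): Carol: 5 -> 1, Wendy: 5 -> 9. State: Wendy=9, Eve=3, Carol=1
Event 6 (Wendy +4): Wendy: 9 -> 13. State: Wendy=13, Eve=3, Carol=1

Wendy's final count: 13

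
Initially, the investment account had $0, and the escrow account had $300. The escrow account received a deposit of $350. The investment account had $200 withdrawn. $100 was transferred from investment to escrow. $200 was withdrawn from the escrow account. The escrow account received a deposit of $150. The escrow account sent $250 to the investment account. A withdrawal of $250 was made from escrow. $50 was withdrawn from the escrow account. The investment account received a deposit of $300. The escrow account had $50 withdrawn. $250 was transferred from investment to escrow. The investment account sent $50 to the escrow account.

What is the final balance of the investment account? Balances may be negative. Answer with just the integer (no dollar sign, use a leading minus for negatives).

Answer: -50

Derivation:
Tracking account balances step by step:
Start: investment=0, escrow=300
Event 1 (deposit 350 to escrow): escrow: 300 + 350 = 650. Balances: investment=0, escrow=650
Event 2 (withdraw 200 from investment): investment: 0 - 200 = -200. Balances: investment=-200, escrow=650
Event 3 (transfer 100 investment -> escrow): investment: -200 - 100 = -300, escrow: 650 + 100 = 750. Balances: investment=-300, escrow=750
Event 4 (withdraw 200 from escrow): escrow: 750 - 200 = 550. Balances: investment=-300, escrow=550
Event 5 (deposit 150 to escrow): escrow: 550 + 150 = 700. Balances: investment=-300, escrow=700
Event 6 (transfer 250 escrow -> investment): escrow: 700 - 250 = 450, investment: -300 + 250 = -50. Balances: investment=-50, escrow=450
Event 7 (withdraw 250 from escrow): escrow: 450 - 250 = 200. Balances: investment=-50, escrow=200
Event 8 (withdraw 50 from escrow): escrow: 200 - 50 = 150. Balances: investment=-50, escrow=150
Event 9 (deposit 300 to investment): investment: -50 + 300 = 250. Balances: investment=250, escrow=150
Event 10 (withdraw 50 from escrow): escrow: 150 - 50 = 100. Balances: investment=250, escrow=100
Event 11 (transfer 250 investment -> escrow): investment: 250 - 250 = 0, escrow: 100 + 250 = 350. Balances: investment=0, escrow=350
Event 12 (transfer 50 investment -> escrow): investment: 0 - 50 = -50, escrow: 350 + 50 = 400. Balances: investment=-50, escrow=400

Final balance of investment: -50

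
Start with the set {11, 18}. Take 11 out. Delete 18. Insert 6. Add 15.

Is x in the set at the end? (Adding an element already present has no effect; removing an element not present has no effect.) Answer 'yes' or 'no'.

Answer: no

Derivation:
Tracking the set through each operation:
Start: {11, 18}
Event 1 (remove 11): removed. Set: {18}
Event 2 (remove 18): removed. Set: {}
Event 3 (add 6): added. Set: {6}
Event 4 (add 15): added. Set: {15, 6}

Final set: {15, 6} (size 2)
x is NOT in the final set.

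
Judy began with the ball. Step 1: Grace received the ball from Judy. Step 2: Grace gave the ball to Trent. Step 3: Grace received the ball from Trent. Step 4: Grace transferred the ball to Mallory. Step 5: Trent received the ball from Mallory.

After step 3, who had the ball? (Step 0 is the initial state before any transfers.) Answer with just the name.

Answer: Grace

Derivation:
Tracking the ball holder through step 3:
After step 0 (start): Judy
After step 1: Grace
After step 2: Trent
After step 3: Grace

At step 3, the holder is Grace.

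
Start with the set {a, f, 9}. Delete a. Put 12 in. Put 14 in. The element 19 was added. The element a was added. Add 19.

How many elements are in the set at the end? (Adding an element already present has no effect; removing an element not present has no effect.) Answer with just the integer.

Answer: 6

Derivation:
Tracking the set through each operation:
Start: {9, a, f}
Event 1 (remove a): removed. Set: {9, f}
Event 2 (add 12): added. Set: {12, 9, f}
Event 3 (add 14): added. Set: {12, 14, 9, f}
Event 4 (add 19): added. Set: {12, 14, 19, 9, f}
Event 5 (add a): added. Set: {12, 14, 19, 9, a, f}
Event 6 (add 19): already present, no change. Set: {12, 14, 19, 9, a, f}

Final set: {12, 14, 19, 9, a, f} (size 6)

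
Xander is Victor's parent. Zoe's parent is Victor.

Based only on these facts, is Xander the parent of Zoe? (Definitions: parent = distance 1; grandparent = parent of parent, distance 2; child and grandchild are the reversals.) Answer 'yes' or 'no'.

Answer: no

Derivation:
Reconstructing the parent chain from the given facts:
  Xander -> Victor -> Zoe
(each arrow means 'parent of the next')
Positions in the chain (0 = top):
  position of Xander: 0
  position of Victor: 1
  position of Zoe: 2

Xander is at position 0, Zoe is at position 2; signed distance (j - i) = 2.
'parent' requires j - i = 1. Actual distance is 2, so the relation does NOT hold.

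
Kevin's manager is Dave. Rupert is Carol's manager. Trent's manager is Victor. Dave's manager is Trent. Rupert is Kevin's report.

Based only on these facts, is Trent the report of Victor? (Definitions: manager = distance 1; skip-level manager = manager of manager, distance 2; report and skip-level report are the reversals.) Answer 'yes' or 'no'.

Answer: yes

Derivation:
Reconstructing the manager chain from the given facts:
  Victor -> Trent -> Dave -> Kevin -> Rupert -> Carol
(each arrow means 'manager of the next')
Positions in the chain (0 = top):
  position of Victor: 0
  position of Trent: 1
  position of Dave: 2
  position of Kevin: 3
  position of Rupert: 4
  position of Carol: 5

Trent is at position 1, Victor is at position 0; signed distance (j - i) = -1.
'report' requires j - i = -1. Actual distance is -1, so the relation HOLDS.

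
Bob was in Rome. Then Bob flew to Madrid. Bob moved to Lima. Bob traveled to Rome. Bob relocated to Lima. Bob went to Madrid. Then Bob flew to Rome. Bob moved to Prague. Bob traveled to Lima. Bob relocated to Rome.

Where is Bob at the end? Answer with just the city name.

Answer: Rome

Derivation:
Tracking Bob's location:
Start: Bob is in Rome.
After move 1: Rome -> Madrid. Bob is in Madrid.
After move 2: Madrid -> Lima. Bob is in Lima.
After move 3: Lima -> Rome. Bob is in Rome.
After move 4: Rome -> Lima. Bob is in Lima.
After move 5: Lima -> Madrid. Bob is in Madrid.
After move 6: Madrid -> Rome. Bob is in Rome.
After move 7: Rome -> Prague. Bob is in Prague.
After move 8: Prague -> Lima. Bob is in Lima.
After move 9: Lima -> Rome. Bob is in Rome.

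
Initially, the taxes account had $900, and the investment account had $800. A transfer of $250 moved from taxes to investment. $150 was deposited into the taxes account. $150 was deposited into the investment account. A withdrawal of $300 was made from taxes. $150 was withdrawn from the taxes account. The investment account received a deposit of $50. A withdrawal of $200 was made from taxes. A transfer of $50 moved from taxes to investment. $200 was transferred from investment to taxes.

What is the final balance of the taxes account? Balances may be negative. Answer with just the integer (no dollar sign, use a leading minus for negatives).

Answer: 300

Derivation:
Tracking account balances step by step:
Start: taxes=900, investment=800
Event 1 (transfer 250 taxes -> investment): taxes: 900 - 250 = 650, investment: 800 + 250 = 1050. Balances: taxes=650, investment=1050
Event 2 (deposit 150 to taxes): taxes: 650 + 150 = 800. Balances: taxes=800, investment=1050
Event 3 (deposit 150 to investment): investment: 1050 + 150 = 1200. Balances: taxes=800, investment=1200
Event 4 (withdraw 300 from taxes): taxes: 800 - 300 = 500. Balances: taxes=500, investment=1200
Event 5 (withdraw 150 from taxes): taxes: 500 - 150 = 350. Balances: taxes=350, investment=1200
Event 6 (deposit 50 to investment): investment: 1200 + 50 = 1250. Balances: taxes=350, investment=1250
Event 7 (withdraw 200 from taxes): taxes: 350 - 200 = 150. Balances: taxes=150, investment=1250
Event 8 (transfer 50 taxes -> investment): taxes: 150 - 50 = 100, investment: 1250 + 50 = 1300. Balances: taxes=100, investment=1300
Event 9 (transfer 200 investment -> taxes): investment: 1300 - 200 = 1100, taxes: 100 + 200 = 300. Balances: taxes=300, investment=1100

Final balance of taxes: 300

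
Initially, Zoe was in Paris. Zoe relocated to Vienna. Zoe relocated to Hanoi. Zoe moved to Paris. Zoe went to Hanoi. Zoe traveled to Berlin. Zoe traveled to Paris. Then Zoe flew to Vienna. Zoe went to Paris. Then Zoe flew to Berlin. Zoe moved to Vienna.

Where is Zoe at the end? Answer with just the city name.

Tracking Zoe's location:
Start: Zoe is in Paris.
After move 1: Paris -> Vienna. Zoe is in Vienna.
After move 2: Vienna -> Hanoi. Zoe is in Hanoi.
After move 3: Hanoi -> Paris. Zoe is in Paris.
After move 4: Paris -> Hanoi. Zoe is in Hanoi.
After move 5: Hanoi -> Berlin. Zoe is in Berlin.
After move 6: Berlin -> Paris. Zoe is in Paris.
After move 7: Paris -> Vienna. Zoe is in Vienna.
After move 8: Vienna -> Paris. Zoe is in Paris.
After move 9: Paris -> Berlin. Zoe is in Berlin.
After move 10: Berlin -> Vienna. Zoe is in Vienna.

Answer: Vienna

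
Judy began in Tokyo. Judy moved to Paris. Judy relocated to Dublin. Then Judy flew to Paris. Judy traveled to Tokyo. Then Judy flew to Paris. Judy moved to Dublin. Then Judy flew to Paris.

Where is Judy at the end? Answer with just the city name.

Tracking Judy's location:
Start: Judy is in Tokyo.
After move 1: Tokyo -> Paris. Judy is in Paris.
After move 2: Paris -> Dublin. Judy is in Dublin.
After move 3: Dublin -> Paris. Judy is in Paris.
After move 4: Paris -> Tokyo. Judy is in Tokyo.
After move 5: Tokyo -> Paris. Judy is in Paris.
After move 6: Paris -> Dublin. Judy is in Dublin.
After move 7: Dublin -> Paris. Judy is in Paris.

Answer: Paris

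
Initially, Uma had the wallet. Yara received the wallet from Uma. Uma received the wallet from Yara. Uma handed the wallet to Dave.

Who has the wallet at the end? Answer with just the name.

Answer: Dave

Derivation:
Tracking the wallet through each event:
Start: Uma has the wallet.
After event 1: Yara has the wallet.
After event 2: Uma has the wallet.
After event 3: Dave has the wallet.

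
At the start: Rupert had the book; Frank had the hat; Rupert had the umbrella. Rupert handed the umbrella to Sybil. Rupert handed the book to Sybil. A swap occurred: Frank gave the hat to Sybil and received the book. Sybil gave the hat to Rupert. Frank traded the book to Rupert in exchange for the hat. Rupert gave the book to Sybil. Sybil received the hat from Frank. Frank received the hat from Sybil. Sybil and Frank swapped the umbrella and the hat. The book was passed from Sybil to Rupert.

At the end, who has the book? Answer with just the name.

Answer: Rupert

Derivation:
Tracking all object holders:
Start: book:Rupert, hat:Frank, umbrella:Rupert
Event 1 (give umbrella: Rupert -> Sybil). State: book:Rupert, hat:Frank, umbrella:Sybil
Event 2 (give book: Rupert -> Sybil). State: book:Sybil, hat:Frank, umbrella:Sybil
Event 3 (swap hat<->book: now hat:Sybil, book:Frank). State: book:Frank, hat:Sybil, umbrella:Sybil
Event 4 (give hat: Sybil -> Rupert). State: book:Frank, hat:Rupert, umbrella:Sybil
Event 5 (swap book<->hat: now book:Rupert, hat:Frank). State: book:Rupert, hat:Frank, umbrella:Sybil
Event 6 (give book: Rupert -> Sybil). State: book:Sybil, hat:Frank, umbrella:Sybil
Event 7 (give hat: Frank -> Sybil). State: book:Sybil, hat:Sybil, umbrella:Sybil
Event 8 (give hat: Sybil -> Frank). State: book:Sybil, hat:Frank, umbrella:Sybil
Event 9 (swap umbrella<->hat: now umbrella:Frank, hat:Sybil). State: book:Sybil, hat:Sybil, umbrella:Frank
Event 10 (give book: Sybil -> Rupert). State: book:Rupert, hat:Sybil, umbrella:Frank

Final state: book:Rupert, hat:Sybil, umbrella:Frank
The book is held by Rupert.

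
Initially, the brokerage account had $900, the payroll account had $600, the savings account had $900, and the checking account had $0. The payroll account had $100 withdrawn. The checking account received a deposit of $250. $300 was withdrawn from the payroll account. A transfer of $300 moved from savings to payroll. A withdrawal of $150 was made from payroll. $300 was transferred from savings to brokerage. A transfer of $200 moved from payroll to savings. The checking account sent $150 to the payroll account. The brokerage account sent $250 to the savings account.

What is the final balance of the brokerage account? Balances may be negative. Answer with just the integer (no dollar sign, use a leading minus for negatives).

Answer: 950

Derivation:
Tracking account balances step by step:
Start: brokerage=900, payroll=600, savings=900, checking=0
Event 1 (withdraw 100 from payroll): payroll: 600 - 100 = 500. Balances: brokerage=900, payroll=500, savings=900, checking=0
Event 2 (deposit 250 to checking): checking: 0 + 250 = 250. Balances: brokerage=900, payroll=500, savings=900, checking=250
Event 3 (withdraw 300 from payroll): payroll: 500 - 300 = 200. Balances: brokerage=900, payroll=200, savings=900, checking=250
Event 4 (transfer 300 savings -> payroll): savings: 900 - 300 = 600, payroll: 200 + 300 = 500. Balances: brokerage=900, payroll=500, savings=600, checking=250
Event 5 (withdraw 150 from payroll): payroll: 500 - 150 = 350. Balances: brokerage=900, payroll=350, savings=600, checking=250
Event 6 (transfer 300 savings -> brokerage): savings: 600 - 300 = 300, brokerage: 900 + 300 = 1200. Balances: brokerage=1200, payroll=350, savings=300, checking=250
Event 7 (transfer 200 payroll -> savings): payroll: 350 - 200 = 150, savings: 300 + 200 = 500. Balances: brokerage=1200, payroll=150, savings=500, checking=250
Event 8 (transfer 150 checking -> payroll): checking: 250 - 150 = 100, payroll: 150 + 150 = 300. Balances: brokerage=1200, payroll=300, savings=500, checking=100
Event 9 (transfer 250 brokerage -> savings): brokerage: 1200 - 250 = 950, savings: 500 + 250 = 750. Balances: brokerage=950, payroll=300, savings=750, checking=100

Final balance of brokerage: 950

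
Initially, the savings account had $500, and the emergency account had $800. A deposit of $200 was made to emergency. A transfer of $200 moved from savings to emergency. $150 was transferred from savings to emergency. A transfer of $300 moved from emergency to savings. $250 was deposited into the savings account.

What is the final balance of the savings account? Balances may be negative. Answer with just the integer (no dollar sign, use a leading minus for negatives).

Answer: 700

Derivation:
Tracking account balances step by step:
Start: savings=500, emergency=800
Event 1 (deposit 200 to emergency): emergency: 800 + 200 = 1000. Balances: savings=500, emergency=1000
Event 2 (transfer 200 savings -> emergency): savings: 500 - 200 = 300, emergency: 1000 + 200 = 1200. Balances: savings=300, emergency=1200
Event 3 (transfer 150 savings -> emergency): savings: 300 - 150 = 150, emergency: 1200 + 150 = 1350. Balances: savings=150, emergency=1350
Event 4 (transfer 300 emergency -> savings): emergency: 1350 - 300 = 1050, savings: 150 + 300 = 450. Balances: savings=450, emergency=1050
Event 5 (deposit 250 to savings): savings: 450 + 250 = 700. Balances: savings=700, emergency=1050

Final balance of savings: 700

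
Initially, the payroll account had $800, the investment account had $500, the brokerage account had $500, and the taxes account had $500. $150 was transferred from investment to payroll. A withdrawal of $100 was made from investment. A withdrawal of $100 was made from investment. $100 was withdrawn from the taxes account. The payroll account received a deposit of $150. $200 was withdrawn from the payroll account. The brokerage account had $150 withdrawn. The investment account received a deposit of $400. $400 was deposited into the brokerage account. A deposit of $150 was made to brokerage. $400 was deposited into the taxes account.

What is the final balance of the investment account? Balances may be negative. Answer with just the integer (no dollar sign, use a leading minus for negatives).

Answer: 550

Derivation:
Tracking account balances step by step:
Start: payroll=800, investment=500, brokerage=500, taxes=500
Event 1 (transfer 150 investment -> payroll): investment: 500 - 150 = 350, payroll: 800 + 150 = 950. Balances: payroll=950, investment=350, brokerage=500, taxes=500
Event 2 (withdraw 100 from investment): investment: 350 - 100 = 250. Balances: payroll=950, investment=250, brokerage=500, taxes=500
Event 3 (withdraw 100 from investment): investment: 250 - 100 = 150. Balances: payroll=950, investment=150, brokerage=500, taxes=500
Event 4 (withdraw 100 from taxes): taxes: 500 - 100 = 400. Balances: payroll=950, investment=150, brokerage=500, taxes=400
Event 5 (deposit 150 to payroll): payroll: 950 + 150 = 1100. Balances: payroll=1100, investment=150, brokerage=500, taxes=400
Event 6 (withdraw 200 from payroll): payroll: 1100 - 200 = 900. Balances: payroll=900, investment=150, brokerage=500, taxes=400
Event 7 (withdraw 150 from brokerage): brokerage: 500 - 150 = 350. Balances: payroll=900, investment=150, brokerage=350, taxes=400
Event 8 (deposit 400 to investment): investment: 150 + 400 = 550. Balances: payroll=900, investment=550, brokerage=350, taxes=400
Event 9 (deposit 400 to brokerage): brokerage: 350 + 400 = 750. Balances: payroll=900, investment=550, brokerage=750, taxes=400
Event 10 (deposit 150 to brokerage): brokerage: 750 + 150 = 900. Balances: payroll=900, investment=550, brokerage=900, taxes=400
Event 11 (deposit 400 to taxes): taxes: 400 + 400 = 800. Balances: payroll=900, investment=550, brokerage=900, taxes=800

Final balance of investment: 550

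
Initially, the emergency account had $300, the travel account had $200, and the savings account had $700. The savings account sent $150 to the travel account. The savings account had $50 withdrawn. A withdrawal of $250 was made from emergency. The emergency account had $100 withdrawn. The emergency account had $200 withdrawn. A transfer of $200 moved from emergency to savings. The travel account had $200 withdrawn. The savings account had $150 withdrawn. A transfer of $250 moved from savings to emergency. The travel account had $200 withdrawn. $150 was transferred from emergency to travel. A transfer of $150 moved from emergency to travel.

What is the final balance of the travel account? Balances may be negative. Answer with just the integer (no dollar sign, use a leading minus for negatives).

Tracking account balances step by step:
Start: emergency=300, travel=200, savings=700
Event 1 (transfer 150 savings -> travel): savings: 700 - 150 = 550, travel: 200 + 150 = 350. Balances: emergency=300, travel=350, savings=550
Event 2 (withdraw 50 from savings): savings: 550 - 50 = 500. Balances: emergency=300, travel=350, savings=500
Event 3 (withdraw 250 from emergency): emergency: 300 - 250 = 50. Balances: emergency=50, travel=350, savings=500
Event 4 (withdraw 100 from emergency): emergency: 50 - 100 = -50. Balances: emergency=-50, travel=350, savings=500
Event 5 (withdraw 200 from emergency): emergency: -50 - 200 = -250. Balances: emergency=-250, travel=350, savings=500
Event 6 (transfer 200 emergency -> savings): emergency: -250 - 200 = -450, savings: 500 + 200 = 700. Balances: emergency=-450, travel=350, savings=700
Event 7 (withdraw 200 from travel): travel: 350 - 200 = 150. Balances: emergency=-450, travel=150, savings=700
Event 8 (withdraw 150 from savings): savings: 700 - 150 = 550. Balances: emergency=-450, travel=150, savings=550
Event 9 (transfer 250 savings -> emergency): savings: 550 - 250 = 300, emergency: -450 + 250 = -200. Balances: emergency=-200, travel=150, savings=300
Event 10 (withdraw 200 from travel): travel: 150 - 200 = -50. Balances: emergency=-200, travel=-50, savings=300
Event 11 (transfer 150 emergency -> travel): emergency: -200 - 150 = -350, travel: -50 + 150 = 100. Balances: emergency=-350, travel=100, savings=300
Event 12 (transfer 150 emergency -> travel): emergency: -350 - 150 = -500, travel: 100 + 150 = 250. Balances: emergency=-500, travel=250, savings=300

Final balance of travel: 250

Answer: 250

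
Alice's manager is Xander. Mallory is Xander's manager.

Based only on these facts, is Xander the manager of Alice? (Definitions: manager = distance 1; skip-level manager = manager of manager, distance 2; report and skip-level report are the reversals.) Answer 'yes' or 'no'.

Answer: yes

Derivation:
Reconstructing the manager chain from the given facts:
  Mallory -> Xander -> Alice
(each arrow means 'manager of the next')
Positions in the chain (0 = top):
  position of Mallory: 0
  position of Xander: 1
  position of Alice: 2

Xander is at position 1, Alice is at position 2; signed distance (j - i) = 1.
'manager' requires j - i = 1. Actual distance is 1, so the relation HOLDS.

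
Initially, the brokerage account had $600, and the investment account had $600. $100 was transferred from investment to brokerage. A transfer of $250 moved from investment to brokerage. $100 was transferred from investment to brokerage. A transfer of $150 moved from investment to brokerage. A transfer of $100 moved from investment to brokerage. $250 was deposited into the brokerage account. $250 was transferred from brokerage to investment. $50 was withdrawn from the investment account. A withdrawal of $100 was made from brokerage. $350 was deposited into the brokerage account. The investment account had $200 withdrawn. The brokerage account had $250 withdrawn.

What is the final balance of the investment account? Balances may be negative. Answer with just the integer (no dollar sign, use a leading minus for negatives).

Tracking account balances step by step:
Start: brokerage=600, investment=600
Event 1 (transfer 100 investment -> brokerage): investment: 600 - 100 = 500, brokerage: 600 + 100 = 700. Balances: brokerage=700, investment=500
Event 2 (transfer 250 investment -> brokerage): investment: 500 - 250 = 250, brokerage: 700 + 250 = 950. Balances: brokerage=950, investment=250
Event 3 (transfer 100 investment -> brokerage): investment: 250 - 100 = 150, brokerage: 950 + 100 = 1050. Balances: brokerage=1050, investment=150
Event 4 (transfer 150 investment -> brokerage): investment: 150 - 150 = 0, brokerage: 1050 + 150 = 1200. Balances: brokerage=1200, investment=0
Event 5 (transfer 100 investment -> brokerage): investment: 0 - 100 = -100, brokerage: 1200 + 100 = 1300. Balances: brokerage=1300, investment=-100
Event 6 (deposit 250 to brokerage): brokerage: 1300 + 250 = 1550. Balances: brokerage=1550, investment=-100
Event 7 (transfer 250 brokerage -> investment): brokerage: 1550 - 250 = 1300, investment: -100 + 250 = 150. Balances: brokerage=1300, investment=150
Event 8 (withdraw 50 from investment): investment: 150 - 50 = 100. Balances: brokerage=1300, investment=100
Event 9 (withdraw 100 from brokerage): brokerage: 1300 - 100 = 1200. Balances: brokerage=1200, investment=100
Event 10 (deposit 350 to brokerage): brokerage: 1200 + 350 = 1550. Balances: brokerage=1550, investment=100
Event 11 (withdraw 200 from investment): investment: 100 - 200 = -100. Balances: brokerage=1550, investment=-100
Event 12 (withdraw 250 from brokerage): brokerage: 1550 - 250 = 1300. Balances: brokerage=1300, investment=-100

Final balance of investment: -100

Answer: -100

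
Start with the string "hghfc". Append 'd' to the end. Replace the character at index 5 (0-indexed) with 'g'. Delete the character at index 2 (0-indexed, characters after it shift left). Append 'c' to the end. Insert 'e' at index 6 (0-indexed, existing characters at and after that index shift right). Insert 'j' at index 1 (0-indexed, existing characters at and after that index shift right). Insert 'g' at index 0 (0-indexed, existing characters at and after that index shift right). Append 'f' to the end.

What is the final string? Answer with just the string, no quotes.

Applying each edit step by step:
Start: "hghfc"
Op 1 (append 'd'): "hghfc" -> "hghfcd"
Op 2 (replace idx 5: 'd' -> 'g'): "hghfcd" -> "hghfcg"
Op 3 (delete idx 2 = 'h'): "hghfcg" -> "hgfcg"
Op 4 (append 'c'): "hgfcg" -> "hgfcgc"
Op 5 (insert 'e' at idx 6): "hgfcgc" -> "hgfcgce"
Op 6 (insert 'j' at idx 1): "hgfcgce" -> "hjgfcgce"
Op 7 (insert 'g' at idx 0): "hjgfcgce" -> "ghjgfcgce"
Op 8 (append 'f'): "ghjgfcgce" -> "ghjgfcgcef"

Answer: ghjgfcgcef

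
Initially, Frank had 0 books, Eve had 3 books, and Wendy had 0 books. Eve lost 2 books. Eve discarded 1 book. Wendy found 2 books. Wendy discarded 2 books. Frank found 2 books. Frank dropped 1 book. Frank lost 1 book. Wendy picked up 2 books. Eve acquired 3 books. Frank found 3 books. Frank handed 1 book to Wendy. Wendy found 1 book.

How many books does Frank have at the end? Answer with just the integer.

Tracking counts step by step:
Start: Frank=0, Eve=3, Wendy=0
Event 1 (Eve -2): Eve: 3 -> 1. State: Frank=0, Eve=1, Wendy=0
Event 2 (Eve -1): Eve: 1 -> 0. State: Frank=0, Eve=0, Wendy=0
Event 3 (Wendy +2): Wendy: 0 -> 2. State: Frank=0, Eve=0, Wendy=2
Event 4 (Wendy -2): Wendy: 2 -> 0. State: Frank=0, Eve=0, Wendy=0
Event 5 (Frank +2): Frank: 0 -> 2. State: Frank=2, Eve=0, Wendy=0
Event 6 (Frank -1): Frank: 2 -> 1. State: Frank=1, Eve=0, Wendy=0
Event 7 (Frank -1): Frank: 1 -> 0. State: Frank=0, Eve=0, Wendy=0
Event 8 (Wendy +2): Wendy: 0 -> 2. State: Frank=0, Eve=0, Wendy=2
Event 9 (Eve +3): Eve: 0 -> 3. State: Frank=0, Eve=3, Wendy=2
Event 10 (Frank +3): Frank: 0 -> 3. State: Frank=3, Eve=3, Wendy=2
Event 11 (Frank -> Wendy, 1): Frank: 3 -> 2, Wendy: 2 -> 3. State: Frank=2, Eve=3, Wendy=3
Event 12 (Wendy +1): Wendy: 3 -> 4. State: Frank=2, Eve=3, Wendy=4

Frank's final count: 2

Answer: 2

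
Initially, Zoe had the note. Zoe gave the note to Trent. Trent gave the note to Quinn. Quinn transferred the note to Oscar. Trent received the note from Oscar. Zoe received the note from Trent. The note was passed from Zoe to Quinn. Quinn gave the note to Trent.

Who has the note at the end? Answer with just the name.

Answer: Trent

Derivation:
Tracking the note through each event:
Start: Zoe has the note.
After event 1: Trent has the note.
After event 2: Quinn has the note.
After event 3: Oscar has the note.
After event 4: Trent has the note.
After event 5: Zoe has the note.
After event 6: Quinn has the note.
After event 7: Trent has the note.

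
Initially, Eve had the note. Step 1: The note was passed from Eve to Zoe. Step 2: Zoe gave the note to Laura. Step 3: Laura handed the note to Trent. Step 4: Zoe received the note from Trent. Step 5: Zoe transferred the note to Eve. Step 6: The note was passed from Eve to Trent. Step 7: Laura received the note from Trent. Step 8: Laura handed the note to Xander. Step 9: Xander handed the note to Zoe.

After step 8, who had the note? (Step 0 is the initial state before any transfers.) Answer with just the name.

Tracking the note holder through step 8:
After step 0 (start): Eve
After step 1: Zoe
After step 2: Laura
After step 3: Trent
After step 4: Zoe
After step 5: Eve
After step 6: Trent
After step 7: Laura
After step 8: Xander

At step 8, the holder is Xander.

Answer: Xander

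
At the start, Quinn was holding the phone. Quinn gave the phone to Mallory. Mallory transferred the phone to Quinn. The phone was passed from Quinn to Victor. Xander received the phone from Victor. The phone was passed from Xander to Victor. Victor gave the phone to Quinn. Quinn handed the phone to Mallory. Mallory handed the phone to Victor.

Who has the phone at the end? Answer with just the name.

Answer: Victor

Derivation:
Tracking the phone through each event:
Start: Quinn has the phone.
After event 1: Mallory has the phone.
After event 2: Quinn has the phone.
After event 3: Victor has the phone.
After event 4: Xander has the phone.
After event 5: Victor has the phone.
After event 6: Quinn has the phone.
After event 7: Mallory has the phone.
After event 8: Victor has the phone.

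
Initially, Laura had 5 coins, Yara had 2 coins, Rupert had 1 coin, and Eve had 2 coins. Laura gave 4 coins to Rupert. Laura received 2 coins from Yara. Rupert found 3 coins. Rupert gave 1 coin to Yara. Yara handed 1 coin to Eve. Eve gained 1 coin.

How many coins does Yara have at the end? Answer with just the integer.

Tracking counts step by step:
Start: Laura=5, Yara=2, Rupert=1, Eve=2
Event 1 (Laura -> Rupert, 4): Laura: 5 -> 1, Rupert: 1 -> 5. State: Laura=1, Yara=2, Rupert=5, Eve=2
Event 2 (Yara -> Laura, 2): Yara: 2 -> 0, Laura: 1 -> 3. State: Laura=3, Yara=0, Rupert=5, Eve=2
Event 3 (Rupert +3): Rupert: 5 -> 8. State: Laura=3, Yara=0, Rupert=8, Eve=2
Event 4 (Rupert -> Yara, 1): Rupert: 8 -> 7, Yara: 0 -> 1. State: Laura=3, Yara=1, Rupert=7, Eve=2
Event 5 (Yara -> Eve, 1): Yara: 1 -> 0, Eve: 2 -> 3. State: Laura=3, Yara=0, Rupert=7, Eve=3
Event 6 (Eve +1): Eve: 3 -> 4. State: Laura=3, Yara=0, Rupert=7, Eve=4

Yara's final count: 0

Answer: 0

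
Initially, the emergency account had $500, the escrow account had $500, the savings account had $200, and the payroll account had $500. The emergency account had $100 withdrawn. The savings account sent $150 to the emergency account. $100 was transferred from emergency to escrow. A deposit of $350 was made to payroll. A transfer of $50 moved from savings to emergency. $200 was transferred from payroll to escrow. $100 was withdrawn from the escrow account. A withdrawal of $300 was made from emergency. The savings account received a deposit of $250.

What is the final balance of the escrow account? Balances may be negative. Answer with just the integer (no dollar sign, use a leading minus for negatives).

Answer: 700

Derivation:
Tracking account balances step by step:
Start: emergency=500, escrow=500, savings=200, payroll=500
Event 1 (withdraw 100 from emergency): emergency: 500 - 100 = 400. Balances: emergency=400, escrow=500, savings=200, payroll=500
Event 2 (transfer 150 savings -> emergency): savings: 200 - 150 = 50, emergency: 400 + 150 = 550. Balances: emergency=550, escrow=500, savings=50, payroll=500
Event 3 (transfer 100 emergency -> escrow): emergency: 550 - 100 = 450, escrow: 500 + 100 = 600. Balances: emergency=450, escrow=600, savings=50, payroll=500
Event 4 (deposit 350 to payroll): payroll: 500 + 350 = 850. Balances: emergency=450, escrow=600, savings=50, payroll=850
Event 5 (transfer 50 savings -> emergency): savings: 50 - 50 = 0, emergency: 450 + 50 = 500. Balances: emergency=500, escrow=600, savings=0, payroll=850
Event 6 (transfer 200 payroll -> escrow): payroll: 850 - 200 = 650, escrow: 600 + 200 = 800. Balances: emergency=500, escrow=800, savings=0, payroll=650
Event 7 (withdraw 100 from escrow): escrow: 800 - 100 = 700. Balances: emergency=500, escrow=700, savings=0, payroll=650
Event 8 (withdraw 300 from emergency): emergency: 500 - 300 = 200. Balances: emergency=200, escrow=700, savings=0, payroll=650
Event 9 (deposit 250 to savings): savings: 0 + 250 = 250. Balances: emergency=200, escrow=700, savings=250, payroll=650

Final balance of escrow: 700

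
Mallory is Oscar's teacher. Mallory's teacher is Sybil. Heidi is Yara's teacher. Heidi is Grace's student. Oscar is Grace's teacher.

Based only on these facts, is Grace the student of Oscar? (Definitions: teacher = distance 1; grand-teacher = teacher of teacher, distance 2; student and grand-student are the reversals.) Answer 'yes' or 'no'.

Answer: yes

Derivation:
Reconstructing the teacher chain from the given facts:
  Sybil -> Mallory -> Oscar -> Grace -> Heidi -> Yara
(each arrow means 'teacher of the next')
Positions in the chain (0 = top):
  position of Sybil: 0
  position of Mallory: 1
  position of Oscar: 2
  position of Grace: 3
  position of Heidi: 4
  position of Yara: 5

Grace is at position 3, Oscar is at position 2; signed distance (j - i) = -1.
'student' requires j - i = -1. Actual distance is -1, so the relation HOLDS.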